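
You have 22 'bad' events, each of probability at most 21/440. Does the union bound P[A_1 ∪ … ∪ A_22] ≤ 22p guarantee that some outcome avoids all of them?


Union bound: P[∪_{i=1}^{22} A_i] ≤ Σ_i P[A_i] ≤ 22·p = 22·(21/440) = 21/20.
Numerically: 21/20 ≈ 1.0500.
Is 21/20 < 1? NO.
Since the bound 21/20 is ≥ 1, the union bound is uninformative here; it does NOT by itself certify existence.

22·p = 21/20 ≈ 1.0500; existence NOT certified by the union bound.


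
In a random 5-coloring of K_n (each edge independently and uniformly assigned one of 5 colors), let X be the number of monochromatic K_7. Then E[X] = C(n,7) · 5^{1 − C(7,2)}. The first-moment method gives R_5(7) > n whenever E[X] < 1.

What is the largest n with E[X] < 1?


We need C(n, 7) · 5^{1 − 21} < 1, i.e. C(n, 7) < 5^{21 − 1} = 95367431640625.
Check values of n near the boundary:
  n = 335: C(335, 7) = 88202498238195; 88202498238195 < 95367431640625? YES
  n = 336: C(336, 7) = 90079147136880; 90079147136880 < 95367431640625? YES
  n = 337: C(337, 7) = 91989916924632; 91989916924632 < 95367431640625? YES
  n = 338: C(338, 7) = 93935323022736; 93935323022736 < 95367431640625? YES
  n = 339: C(339, 7) = 95915887062372; 95915887062372 < 95367431640625? NO
The largest n with C(n, 7) < 95367431640625 is n = 338 (where E[X] = 93935323022736/95367431640625 ≈ 0.9850). Hence R_5(7) > 338, i.e. R_5(7) ≥ 339.

Largest n = 338; hence R_5(7) > 338.


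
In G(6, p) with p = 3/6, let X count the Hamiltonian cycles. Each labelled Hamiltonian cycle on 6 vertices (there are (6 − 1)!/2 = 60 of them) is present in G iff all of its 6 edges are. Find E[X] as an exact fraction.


K_6 has (6 − 1)!/2 = 60 labelled Hamiltonian cycles.
For each such Hamiltonian cycle H, let X_H = 1 if all 6 edges of H are present in G. Then P[X_H = 1] = p^{6} = (1/2)^{6} = 1/64.
By linearity: E[X] = Σ_H E[X_H] = 60 · p^{6} = 60 · 1/64 = 15/16.
Numerically: E[X] ≈ 0.9375.

E[X] = 60 · (1/2)^{6} = 15/16 ≈ 0.9375.


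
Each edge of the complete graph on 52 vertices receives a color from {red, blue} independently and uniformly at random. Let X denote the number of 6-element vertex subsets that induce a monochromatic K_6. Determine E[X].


Let X = Σ_S X_S over the C(52, 6) = 20358520 subsets S of size 6, where X_S = 1 if the K_6 on S is monochromatic.
For a fixed S, the K_6 on S has C(6, 2) = 15 edges. P[all 15 edges red] = (1/2)^15, and likewise for blue, so P[monochromatic] = 2·(1/2)^15 = 2^{1 − 15} = 1/16384.
Summing: E[X] = C(52, 6) · 2^{1 − 15} = 20358520 · 1/16384 = 2544815/2048.
Numerically: E[X] ≈ 1242.585.

E[X] = C(52,6)·2^(1−C(6,2)) = 2544815/2048 ≈ 1242.585.


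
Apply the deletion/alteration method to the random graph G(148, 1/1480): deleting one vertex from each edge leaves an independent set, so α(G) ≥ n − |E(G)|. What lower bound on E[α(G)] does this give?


E[|E(G)|] = C(148, 2)·p = 10878 · (1/1480) = 147/20.
E[α(G)] ≥ n − E[|E(G)|] = 148 − 147/20 = 2813/20.
Numerically: ≈ 140.6500.
(This is only a lower bound; the true E[α(G)] may be larger.)

E[α(G)] ≥ 2813/20 ≈ 140.6500.


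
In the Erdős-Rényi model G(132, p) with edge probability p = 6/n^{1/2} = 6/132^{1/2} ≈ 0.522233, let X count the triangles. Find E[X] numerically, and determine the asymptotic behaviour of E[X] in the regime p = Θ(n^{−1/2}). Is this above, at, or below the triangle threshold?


Number of potential triangles: C(132, 3) = 374660.
Each occurs with probability p³ ≈ (0.522233)³ ≈ 1.42427173e-01.
By linearity: E[X] = C(132, 3)·p³ ≈ 374660 · 1.42427173e-01 ≈ 53361.764657.
Since α = 1/2 < 1, p = c/n^{1/2} ≫ 1/n is above the triangle threshold p ~ 1/n. Asymptotically E[X] ~ (c³/6)·n^{3(1−α)} = (6³/6)·n^{1.5} → ∞; triangles are abundant w.h.p.

E[X] ≈ 53361.764657; in regime p = Θ(1/n^{1/2}) E[X] diverges (above the triangle threshold p ~ 1/n).


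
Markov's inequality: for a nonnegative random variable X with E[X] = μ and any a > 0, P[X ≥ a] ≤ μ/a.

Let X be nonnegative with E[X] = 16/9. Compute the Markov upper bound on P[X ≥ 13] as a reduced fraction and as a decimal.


μ = E[X] = 16/9, a = 13.
Markov: P[X ≥ 13] ≤ μ/a = (16/9)/13 = 16/117.
Numerically: ≈ 0.137.
(Since a = 13 > μ = 1.778, the bound 16/117 is < 1 and informative.)

P[X ≥ 13] ≤ 16/117 ≈ 0.137.


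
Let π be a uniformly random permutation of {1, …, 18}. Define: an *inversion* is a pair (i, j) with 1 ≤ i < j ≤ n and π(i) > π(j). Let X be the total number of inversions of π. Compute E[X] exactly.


Write X = Σ X_I over the C(18, 2) = 153 pairs i < j, with X_I the indicator of one inversion.
There are 153 indicators.
For each fixed pair i < j, the values π(i) and π(j) are two distinct elements of {1, …, 18} in uniformly random order; by symmetry P[π(i) > π(j)] = 1/2.
By linearity: E[X] = 153 · (1/2) = C(18, 2) · (1/2) = 153/2 = 153/2 ≈ 76.500.

E[X] = 153/2 = 76.500.


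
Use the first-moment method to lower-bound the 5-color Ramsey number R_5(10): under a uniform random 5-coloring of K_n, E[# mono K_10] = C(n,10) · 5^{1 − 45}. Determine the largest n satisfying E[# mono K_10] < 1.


We need C(n, 10) · 5^{1 − 45} < 1, i.e. C(n, 10) < 5^{45 − 1} = 5684341886080801486968994140625.
Check values of n near the boundary:
  n = 5391: C(5391, 10) = 5666344714787188828795213697883; 5666344714787188828795213697883 < 5684341886080801486968994140625? YES
  n = 5392: C(5392, 10) = 5676873040158402483252283957448; 5676873040158402483252283957448 < 5684341886080801486968994140625? YES
  n = 5393: C(5393, 10) = 5687418968154238267170642278008; 5687418968154238267170642278008 < 5684341886080801486968994140625? NO
The largest n with C(n, 10) < 5684341886080801486968994140625 is n = 5392 (where E[X] = 5676873040158402483252283957448/5684341886080801486968994140625 ≈ 0.9986861). Hence R_5(10) > 5392, i.e. R_5(10) ≥ 5393.

Largest n = 5392; hence R_5(10) > 5392.


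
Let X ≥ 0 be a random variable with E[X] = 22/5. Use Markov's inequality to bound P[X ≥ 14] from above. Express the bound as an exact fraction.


μ = E[X] = 22/5, a = 14.
Markov: P[X ≥ 14] ≤ μ/a = (22/5)/14 = 11/35.
Numerically: ≈ 0.3143.
(Since a = 14 > μ = 4.4000, the bound 11/35 is < 1 and informative.)

P[X ≥ 14] ≤ 11/35 ≈ 0.3143.


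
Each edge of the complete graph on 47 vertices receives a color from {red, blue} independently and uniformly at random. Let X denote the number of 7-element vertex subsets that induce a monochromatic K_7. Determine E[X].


Let X = Σ_S X_S over the C(47, 7) = 62891499 subsets S of size 7, where X_S = 1 if the K_7 on S is monochromatic.
For a fixed S, the K_7 on S has C(7, 2) = 21 edges. P[all 21 edges red] = (1/2)^21, and likewise for blue, so P[monochromatic] = 2·(1/2)^21 = 2^{1 − 21} = 1/1048576.
Summing: E[X] = C(47, 7) · 2^{1 − 21} = 62891499 · 1/1048576 = 62891499/1048576.
Numerically: E[X] ≈ 59.97801.

E[X] = C(47,7)·2^(1−C(7,2)) = 62891499/1048576 ≈ 59.97801.


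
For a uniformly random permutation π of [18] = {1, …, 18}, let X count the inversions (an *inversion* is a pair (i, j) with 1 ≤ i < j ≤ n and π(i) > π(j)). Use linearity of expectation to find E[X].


Write X = Σ X_I over the C(18, 2) = 153 pairs i < j, with X_I the indicator of one inversion.
There are 153 indicators.
For each fixed pair i < j, the values π(i) and π(j) are two distinct elements of {1, …, 18} in uniformly random order; by symmetry P[π(i) > π(j)] = 1/2.
By linearity: E[X] = 153 · (1/2) = C(18, 2) · (1/2) = 153/2 = 153/2 ≈ 76.50000.

E[X] = 153/2 = 76.50000.


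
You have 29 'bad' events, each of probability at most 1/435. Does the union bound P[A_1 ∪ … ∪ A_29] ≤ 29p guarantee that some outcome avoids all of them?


Union bound: P[∪_{i=1}^{29} A_i] ≤ Σ_i P[A_i] ≤ 29·p = 29·(1/435) = 1/15.
Numerically: 1/15 ≈ 0.067.
Is 1/15 < 1? YES.
Since P[∪ A_i] ≤ 1/15 < 1, the complement has P[∩ A_i^c] ≥ 1 − 1/15 = 14/15 > 0, so some outcome avoids every A_i.

29·p = 1/15 ≈ 0.067; existence CERTIFIED by the union bound.


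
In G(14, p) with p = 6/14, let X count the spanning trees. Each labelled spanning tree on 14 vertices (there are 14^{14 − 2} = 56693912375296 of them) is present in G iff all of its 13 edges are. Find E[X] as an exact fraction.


K_14 has 14^{14 − 2} = 56693912375296 labelled spanning trees.
For each such spanning tree H, let X_H = 1 if all 13 edges of H are present in G. Then P[X_H = 1] = p^{13} = (3/7)^{13} = 1594323/96889010407.
By linearity of expectation: E[X] = Σ_H E[X_H] = 56693912375296 · p^{13} = 56693912375296 · 1594323/96889010407 = 6530347008/7.
Numerically: E[X] ≈ 9.32907e+08.

E[X] = 56693912375296 · (3/7)^{13} = 6530347008/7 ≈ 9.32907e+08.


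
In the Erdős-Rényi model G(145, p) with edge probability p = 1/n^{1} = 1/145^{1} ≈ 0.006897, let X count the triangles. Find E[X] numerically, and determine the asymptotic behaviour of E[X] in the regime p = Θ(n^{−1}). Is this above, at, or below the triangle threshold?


Number of potential triangles: C(145, 3) = 497640.
Each occurs with probability p³ ≈ (0.006897)³ ≈ 3.280167e-07.
By linearity: E[X] = C(145, 3)·p³ ≈ 497640 · 3.280167e-07 ≈ 0.1632.
Here α = 1, so p = 1/n is exactly at the triangle threshold p ~ 1/n. Asymptotically E[X] → c³/6 = 1³/6 = 1/6 ≈ 0.1667, a bounded constant. In this regime the triangle count is asymptotically Poisson(c³/6).

E[X] ≈ 0.1632; in regime p = Θ(1/n^{1}) E[X] stays bounded (at the triangle threshold p ~ 1/n).


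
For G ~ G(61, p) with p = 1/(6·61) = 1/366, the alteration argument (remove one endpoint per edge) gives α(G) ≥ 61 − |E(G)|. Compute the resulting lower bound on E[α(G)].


E[|E(G)|] = C(61, 2)·p = 1830 · (1/366) = 5.
E[α(G)] ≥ n − E[|E(G)|] = 61 − 5 = 56.
Numerically: ≈ 56.000000.
(This is only a lower bound; the true E[α(G)] may be larger.)

E[α(G)] ≥ 56 ≈ 56.000000.


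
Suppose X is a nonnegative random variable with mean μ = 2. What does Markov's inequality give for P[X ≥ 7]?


μ = E[X] = 2, a = 7.
Markov: P[X ≥ 7] ≤ μ/a = (2)/7 = 2/7.
Numerically: ≈ 0.28571.
(Since a = 7 > μ = 2.00000, the bound 2/7 is < 1 and informative.)

P[X ≥ 7] ≤ 2/7 ≈ 0.28571.


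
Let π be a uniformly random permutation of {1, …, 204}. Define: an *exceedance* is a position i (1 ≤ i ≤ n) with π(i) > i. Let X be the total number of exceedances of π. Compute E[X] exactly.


Write X = Σ_{i=1}^{204} X_i, where X_i = 1_{π(i) > i}.
For each fixed i, π(i) is uniform over {1, …, 204} (marginal of a uniform permutation), so P[π(i) > i] = (n − i)/n. Summing: Σ_{i=1}^{204} (n − i)/n = (0 + 1 + … + 203)/204 = 204(204 − 1)/(2·204) = (204 − 1)/2.
Hence E[X] = Σ_{i=1}^{204} (204 − i)/204 = 203/2 ≈ 101.50000.

E[X] = 203/2 = 101.50000.


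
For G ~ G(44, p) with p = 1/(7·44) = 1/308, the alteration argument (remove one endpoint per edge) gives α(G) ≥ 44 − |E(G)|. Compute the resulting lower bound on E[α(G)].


E[|E(G)|] = C(44, 2)·p = 946 · (1/308) = 43/14.
E[α(G)] ≥ n − E[|E(G)|] = 44 − 43/14 = 573/14.
Numerically: ≈ 40.9286.
(This is only a lower bound; the true E[α(G)] may be larger.)

E[α(G)] ≥ 573/14 ≈ 40.9286.


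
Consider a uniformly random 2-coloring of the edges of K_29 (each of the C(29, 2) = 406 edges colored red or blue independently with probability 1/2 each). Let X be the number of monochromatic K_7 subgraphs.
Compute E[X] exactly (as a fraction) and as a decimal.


Let X = Σ_S X_S over the C(29, 7) = 1560780 subsets S of size 7, where X_S = 1 if the K_7 on S is monochromatic.
For a fixed S, the K_7 on S has C(7, 2) = 21 edges. P[all 21 edges red] = (1/2)^21, and likewise for blue, so P[monochromatic] = 2·(1/2)^21 = 2^{1 − 21} = 1/1048576.
By linearity: E[X] = C(29, 7) · 2^{1 − 21} = 1560780 · 1/1048576 = 390195/262144.
Numerically: E[X] ≈ 1.488.

E[X] = C(29,7)·2^(1−C(7,2)) = 390195/262144 ≈ 1.488.


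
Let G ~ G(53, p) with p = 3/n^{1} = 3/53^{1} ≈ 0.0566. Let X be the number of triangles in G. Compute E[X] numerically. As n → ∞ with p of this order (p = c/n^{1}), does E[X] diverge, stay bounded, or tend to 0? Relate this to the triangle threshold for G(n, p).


Number of potential triangles: C(53, 3) = 23426.
Each occurs with probability p³ ≈ (0.0566)³ ≈ 1.813578e-04.
By linearity: E[X] = C(53, 3)·p³ ≈ 23426 · 1.813578e-04 ≈ 4.2485.
Here α = 1, so p = 3/n is exactly at the triangle threshold p ~ 1/n. Asymptotically E[X] → c³/6 = 3³/6 = 9/2 ≈ 4.5000, a bounded constant. In this regime the triangle count is asymptotically Poisson(c³/6).

E[X] ≈ 4.2485; in regime p = Θ(1/n^{1}) E[X] stays bounded (at the triangle threshold p ~ 1/n).


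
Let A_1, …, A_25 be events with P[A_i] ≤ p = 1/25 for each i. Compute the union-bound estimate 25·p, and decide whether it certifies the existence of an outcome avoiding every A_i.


Union bound: P[∪_{i=1}^{25} A_i] ≤ Σ_i P[A_i] ≤ 25·p = 25·(1/25) = 1.
Numerically: 1 ≈ 1.000.
Is 1 < 1? NO.
Since the bound 1 is ≥ 1, the union bound is uninformative here; it does NOT by itself certify existence.

25·p = 1 ≈ 1.000; existence NOT certified by the union bound.


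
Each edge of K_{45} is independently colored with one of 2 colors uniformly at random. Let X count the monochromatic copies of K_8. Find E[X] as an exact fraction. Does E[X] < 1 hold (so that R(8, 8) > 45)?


E[X] = C(45, 8) · 2^{1 − 28} = 215553195 · 2^{−27} = 215553195/134217728.
As a reduced fraction: E[X] = 215553195/134217728 ≈ 1.606.
Is E[X] < 1? NO.
Since E[X] ≥ 1, the first-moment bound is inconclusive at n = 45; it does NOT by itself certify R(8, 8) > 45.

E[X] = 215553195/134217728 ≈ 1.606; E[X] ≥ 1; first-moment method inconclusive here.


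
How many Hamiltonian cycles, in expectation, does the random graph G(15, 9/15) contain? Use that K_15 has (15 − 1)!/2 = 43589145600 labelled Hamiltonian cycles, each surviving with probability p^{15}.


K_15 has (15 − 1)!/2 = 43589145600 labelled Hamiltonian cycles.
For each such Hamiltonian cycle H, let X_H = 1 if all 15 edges of H are present in G. Then P[X_H = 1] = p^{15} = (3/5)^{15} = 14348907/30517578125.
Summing the indicators: E[X] = Σ_H E[X_H] = 43589145600 · p^{15} = 43589145600 · 14348907/30517578125 = 25018263856954368/1220703125.
Numerically: E[X] ≈ 2.0495e+07.

E[X] = 43589145600 · (3/5)^{15} = 25018263856954368/1220703125 ≈ 2.0495e+07.


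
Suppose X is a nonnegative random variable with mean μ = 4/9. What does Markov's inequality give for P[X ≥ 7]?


μ = E[X] = 4/9, a = 7.
Markov: P[X ≥ 7] ≤ μ/a = (4/9)/7 = 4/63.
Numerically: ≈ 0.06349.
(Since a = 7 > μ = 0.44444, the bound 4/63 is < 1 and informative.)

P[X ≥ 7] ≤ 4/63 ≈ 0.06349.


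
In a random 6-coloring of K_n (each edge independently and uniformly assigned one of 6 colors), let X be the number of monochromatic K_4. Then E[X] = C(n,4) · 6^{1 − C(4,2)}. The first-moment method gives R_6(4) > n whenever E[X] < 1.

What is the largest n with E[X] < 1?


We need C(n, 4) · 6^{1 − 6} < 1, i.e. C(n, 4) < 6^{6 − 1} = 7776.
Check values of n near the boundary:
  n = 18: C(18, 4) = 3060; 3060 < 7776? YES
  n = 19: C(19, 4) = 3876; 3876 < 7776? YES
  n = 20: C(20, 4) = 4845; 4845 < 7776? YES
  n = 21: C(21, 4) = 5985; 5985 < 7776? YES
  n = 22: C(22, 4) = 7315; 7315 < 7776? YES
  n = 23: C(23, 4) = 8855; 8855 < 7776? NO
The largest n with C(n, 4) < 7776 is n = 22 (where E[X] = 7315/7776 ≈ 0.941). Hence R_6(4) > 22, i.e. R_6(4) ≥ 23.

Largest n = 22; hence R_6(4) > 22.


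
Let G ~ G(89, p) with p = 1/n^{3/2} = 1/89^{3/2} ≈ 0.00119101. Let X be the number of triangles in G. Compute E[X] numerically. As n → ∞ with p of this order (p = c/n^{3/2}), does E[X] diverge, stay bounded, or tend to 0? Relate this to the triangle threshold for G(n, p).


Number of potential triangles: C(89, 3) = 113564.
Each occurs with probability p³ ≈ (0.00119101)³ ≈ 1.68944855e-09.
By linearity: E[X] = C(89, 3)·p³ ≈ 113564 · 1.68944855e-09 ≈ 0.000192.
Since α = 3/2 > 1, p = c/n^{3/2} = o(1/n) is below the triangle threshold p ~ 1/n. Asymptotically E[X] ~ (c³/6)·n^{3(1−α)} = (1³/6)·n^{-1.5} → 0, so by Markov's inequality G has no triangles w.h.p.

E[X] ≈ 0.000192; in regime p = Θ(1/n^{3/2}) E[X] tends to 0 (below the triangle threshold p ~ 1/n).


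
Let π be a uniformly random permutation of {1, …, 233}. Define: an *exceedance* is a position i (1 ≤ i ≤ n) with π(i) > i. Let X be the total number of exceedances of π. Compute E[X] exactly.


Write X = Σ_{i=1}^{233} X_i, where X_i = 1_{π(i) > i}.
For each fixed i, π(i) is uniform over {1, …, 233} (marginal of a uniform permutation), so P[π(i) > i] = (n − i)/n. Summing: Σ_{i=1}^{233} (n − i)/n = (0 + 1 + … + 232)/233 = 233(233 − 1)/(2·233) = (233 − 1)/2.
Hence E[X] = Σ_{i=1}^{233} (233 − i)/233 = 116 ≈ 116.000000.

E[X] = 116 = 116.000000.


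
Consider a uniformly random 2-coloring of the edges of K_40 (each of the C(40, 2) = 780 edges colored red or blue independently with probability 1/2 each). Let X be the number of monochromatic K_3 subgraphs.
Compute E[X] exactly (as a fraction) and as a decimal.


Let X = Σ_S X_S over the C(40, 3) = 9880 subsets S of size 3, where X_S = 1 if the K_3 on S is monochromatic.
For a fixed S, the K_3 on S has C(3, 2) = 3 edges. P[all 3 edges red] = (1/2)^3, and likewise for blue, so P[monochromatic] = 2·(1/2)^3 = 2^{1 − 3} = 1/4.
By linearity of expectation: E[X] = C(40, 3) · 2^{1 − 3} = 9880 · 1/4 = 2470.
Numerically: E[X] ≈ 2470.0000.

E[X] = C(40,3)·2^(1−C(3,2)) = 2470 ≈ 2470.0000.


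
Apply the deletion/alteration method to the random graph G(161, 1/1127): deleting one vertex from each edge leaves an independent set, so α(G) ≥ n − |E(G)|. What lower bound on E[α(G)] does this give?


E[|E(G)|] = C(161, 2)·p = 12880 · (1/1127) = 80/7.
E[α(G)] ≥ n − E[|E(G)|] = 161 − 80/7 = 1047/7.
Numerically: ≈ 149.5714.
(This is only a lower bound; the true E[α(G)] may be larger.)

E[α(G)] ≥ 1047/7 ≈ 149.5714.


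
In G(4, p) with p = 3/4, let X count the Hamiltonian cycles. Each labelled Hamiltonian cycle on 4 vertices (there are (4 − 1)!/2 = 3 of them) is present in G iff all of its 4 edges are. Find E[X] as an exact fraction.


K_4 has (4 − 1)!/2 = 3 labelled Hamiltonian cycles.
For each such Hamiltonian cycle H, let X_H = 1 if all 4 edges of H are present in G. Then P[X_H = 1] = p^{4} = (3/4)^{4} = 81/256.
By linearity of expectation: E[X] = Σ_H E[X_H] = 3 · p^{4} = 3 · 81/256 = 243/256.
Numerically: E[X] ≈ 0.9492.

E[X] = 3 · (3/4)^{4} = 243/256 ≈ 0.9492.


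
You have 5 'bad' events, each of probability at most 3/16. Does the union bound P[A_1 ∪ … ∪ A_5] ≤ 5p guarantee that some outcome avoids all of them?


Union bound: P[∪_{i=1}^{5} A_i] ≤ Σ_i P[A_i] ≤ 5·p = 5·(3/16) = 15/16.
Numerically: 15/16 ≈ 0.9375000.
Is 15/16 < 1? YES.
Since P[∪ A_i] ≤ 15/16 < 1, the complement has P[∩ A_i^c] ≥ 1 − 15/16 = 1/16 > 0, so some outcome avoids every A_i.

5·p = 15/16 ≈ 0.9375000; existence CERTIFIED by the union bound.


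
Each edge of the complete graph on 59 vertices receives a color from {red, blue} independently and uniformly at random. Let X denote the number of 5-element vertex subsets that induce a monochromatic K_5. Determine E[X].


Let X = Σ_S X_S over the C(59, 5) = 5006386 subsets S of size 5, where X_S = 1 if the K_5 on S is monochromatic.
For a fixed S, the K_5 on S has C(5, 2) = 10 edges. P[all 10 edges red] = (1/2)^10, and likewise for blue, so P[monochromatic] = 2·(1/2)^10 = 2^{1 − 10} = 1/512.
By linearity: E[X] = C(59, 5) · 2^{1 − 10} = 5006386 · 1/512 = 2503193/256.
Numerically: E[X] ≈ 9778.09766.

E[X] = C(59,5)·2^(1−C(5,2)) = 2503193/256 ≈ 9778.09766.


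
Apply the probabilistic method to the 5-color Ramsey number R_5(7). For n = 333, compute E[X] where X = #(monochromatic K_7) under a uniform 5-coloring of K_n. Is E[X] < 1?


E[X] = C(333, 7) · 5^{1 − 21} = 84549532139028 · 5^{−20} = 84549532139028/95367431640625.
As a reduced fraction: E[X] = 84549532139028/95367431640625 ≈ 0.887.
Is E[X] < 1? YES.
Since E[X] < 1, there exists a 5-coloring of K_{333} with no monochromatic K_7; hence R_5(7) > 333.

E[X] = 84549532139028/95367431640625 ≈ 0.887; E[X] < 1, so R_5(7) > 333.


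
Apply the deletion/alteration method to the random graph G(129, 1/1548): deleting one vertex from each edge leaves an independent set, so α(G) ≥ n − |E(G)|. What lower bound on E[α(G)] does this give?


E[|E(G)|] = C(129, 2)·p = 8256 · (1/1548) = 16/3.
E[α(G)] ≥ n − E[|E(G)|] = 129 − 16/3 = 371/3.
Numerically: ≈ 123.667.
(This is only a lower bound; the true E[α(G)] may be larger.)

E[α(G)] ≥ 371/3 ≈ 123.667.


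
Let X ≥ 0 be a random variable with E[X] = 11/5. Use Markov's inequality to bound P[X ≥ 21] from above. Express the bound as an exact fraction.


μ = E[X] = 11/5, a = 21.
Markov: P[X ≥ 21] ≤ μ/a = (11/5)/21 = 11/105.
Numerically: ≈ 0.1048.
(Since a = 21 > μ = 2.2000, the bound 11/105 is < 1 and informative.)

P[X ≥ 21] ≤ 11/105 ≈ 0.1048.


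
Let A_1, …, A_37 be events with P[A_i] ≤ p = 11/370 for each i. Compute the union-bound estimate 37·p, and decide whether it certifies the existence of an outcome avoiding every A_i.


Union bound: P[∪_{i=1}^{37} A_i] ≤ Σ_i P[A_i] ≤ 37·p = 37·(11/370) = 11/10.
Numerically: 11/10 ≈ 1.100.
Is 11/10 < 1? NO.
Since the bound 11/10 is ≥ 1, the union bound is uninformative here; it does NOT by itself certify existence.

37·p = 11/10 ≈ 1.100; existence NOT certified by the union bound.


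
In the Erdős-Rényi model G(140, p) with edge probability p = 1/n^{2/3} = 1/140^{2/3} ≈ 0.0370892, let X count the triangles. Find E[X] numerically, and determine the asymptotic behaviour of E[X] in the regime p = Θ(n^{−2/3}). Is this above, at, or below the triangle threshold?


Number of potential triangles: C(140, 3) = 447580.
Each occurs with probability p³ ≈ (0.0370892)³ ≈ 5.10204082e-05.
By linearity: E[X] = C(140, 3)·p³ ≈ 447580 · 5.10204082e-05 ≈ 22.835714.
Since α = 2/3 < 1, p = c/n^{2/3} ≫ 1/n is above the triangle threshold p ~ 1/n. Asymptotically E[X] ~ (c³/6)·n^{3(1−α)} = (1³/6)·n^{1} → ∞; triangles are abundant w.h.p.

E[X] ≈ 22.835714; in regime p = Θ(1/n^{2/3}) E[X] diverges (above the triangle threshold p ~ 1/n).


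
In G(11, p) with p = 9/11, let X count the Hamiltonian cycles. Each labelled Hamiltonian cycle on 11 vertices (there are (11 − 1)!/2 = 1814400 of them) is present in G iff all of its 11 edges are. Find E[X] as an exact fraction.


K_11 has (11 − 1)!/2 = 1814400 labelled Hamiltonian cycles.
For each such Hamiltonian cycle H, let X_H = 1 if all 11 edges of H are present in G. Then P[X_H = 1] = p^{11} = (9/11)^{11} = 31381059609/285311670611.
Summing the indicators: E[X] = Σ_H E[X_H] = 1814400 · p^{11} = 1814400 · 31381059609/285311670611 = 56937794554569600/285311670611.
Numerically: E[X] ≈ 1.9956e+05.

E[X] = 1814400 · (9/11)^{11} = 56937794554569600/285311670611 ≈ 1.9956e+05.


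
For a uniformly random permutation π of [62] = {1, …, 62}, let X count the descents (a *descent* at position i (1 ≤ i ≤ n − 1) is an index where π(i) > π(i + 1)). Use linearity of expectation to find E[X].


Write X = Σ X_I over i = 1, …, 61, with X_I the indicator of one descent.
There are 61 indicators.
For each fixed i, the pair (π(i), π(i+1)) is a uniformly random ordered pair of distinct values from {1, …, 62}; by symmetry P[π(i) > π(i+1)] = 1/2.
By linearity: E[X] = 61 · (1/2) = (62 − 1) · (1/2) = 61/2 ≈ 30.500.

E[X] = 61/2 = 30.500.


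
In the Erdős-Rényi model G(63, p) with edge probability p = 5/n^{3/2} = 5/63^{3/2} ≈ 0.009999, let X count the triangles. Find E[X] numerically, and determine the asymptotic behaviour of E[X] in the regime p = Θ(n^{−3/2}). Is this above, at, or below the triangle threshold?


Number of potential triangles: C(63, 3) = 39711.
Each occurs with probability p³ ≈ (0.009999)³ ≈ 9.997181e-07.
By linearity: E[X] = C(63, 3)·p³ ≈ 39711 · 9.997181e-07 ≈ 0.0397.
Since α = 3/2 > 1, p = c/n^{3/2} = o(1/n) is below the triangle threshold p ~ 1/n. Asymptotically E[X] ~ (c³/6)·n^{3(1−α)} = (5³/6)·n^{-1.5} → 0, so by Markov's inequality G has no triangles w.h.p.

E[X] ≈ 0.0397; in regime p = Θ(1/n^{3/2}) E[X] tends to 0 (below the triangle threshold p ~ 1/n).


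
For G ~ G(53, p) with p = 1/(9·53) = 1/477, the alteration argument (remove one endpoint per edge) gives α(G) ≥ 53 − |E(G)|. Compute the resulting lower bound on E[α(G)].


E[|E(G)|] = C(53, 2)·p = 1378 · (1/477) = 26/9.
E[α(G)] ≥ n − E[|E(G)|] = 53 − 26/9 = 451/9.
Numerically: ≈ 50.111.
(This is only a lower bound; the true E[α(G)] may be larger.)

E[α(G)] ≥ 451/9 ≈ 50.111.


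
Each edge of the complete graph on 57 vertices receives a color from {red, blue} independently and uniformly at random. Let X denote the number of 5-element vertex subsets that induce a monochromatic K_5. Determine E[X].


Let X = Σ_S X_S over the C(57, 5) = 4187106 subsets S of size 5, where X_S = 1 if the K_5 on S is monochromatic.
For a fixed S, the K_5 on S has C(5, 2) = 10 edges. P[all 10 edges red] = (1/2)^10, and likewise for blue, so P[monochromatic] = 2·(1/2)^10 = 2^{1 − 10} = 1/512.
By linearity: E[X] = C(57, 5) · 2^{1 − 10} = 4187106 · 1/512 = 2093553/256.
Numerically: E[X] ≈ 8177.9414.

E[X] = C(57,5)·2^(1−C(5,2)) = 2093553/256 ≈ 8177.9414.


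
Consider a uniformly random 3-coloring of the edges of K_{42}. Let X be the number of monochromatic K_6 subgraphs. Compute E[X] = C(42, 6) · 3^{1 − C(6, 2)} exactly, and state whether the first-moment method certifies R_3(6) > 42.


E[X] = C(42, 6) · 3^{1 − 15} = 5245786 · 3^{−14} = 5245786/4782969.
As a reduced fraction: E[X] = 5245786/4782969 ≈ 1.096764.
Is E[X] < 1? NO.
Since E[X] ≥ 1, the first-moment bound is inconclusive at n = 42; it does NOT by itself certify R_3(6) > 42.

E[X] = 5245786/4782969 ≈ 1.096764; E[X] ≥ 1; first-moment method inconclusive here.


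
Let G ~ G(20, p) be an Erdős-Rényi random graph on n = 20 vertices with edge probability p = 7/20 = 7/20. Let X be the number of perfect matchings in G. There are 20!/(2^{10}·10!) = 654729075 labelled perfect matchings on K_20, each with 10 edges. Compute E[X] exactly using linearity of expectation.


K_20 has 20!/(2^{10}·10!) = 654729075 labelled perfect matchings.
For each such perfect matching H, let X_H = 1 if all 10 edges of H are present in G. Then P[X_H = 1] = p^{10} = (7/20)^{10} = 282475249/10240000000000.
Summing the indicators: E[X] = Σ_H E[X_H] = 654729075 · p^{10} = 654729075 · 282475249/10240000000000 = 7397790339526587/409600000000.
Numerically: E[X] ≈ 18061.

E[X] = 654729075 · (7/20)^{10} = 7397790339526587/409600000000 ≈ 18061.


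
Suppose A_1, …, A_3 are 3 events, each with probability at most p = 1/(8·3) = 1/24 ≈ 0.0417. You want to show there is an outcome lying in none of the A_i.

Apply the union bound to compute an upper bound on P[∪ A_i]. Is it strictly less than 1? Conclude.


Union bound: P[∪_{i=1}^{3} A_i] ≤ Σ_i P[A_i] ≤ 3·p = 3·(1/24) = 1/8.
Numerically: 1/8 ≈ 0.1250.
Is 1/8 < 1? YES.
Since P[∪ A_i] ≤ 1/8 < 1, the complement has P[∩ A_i^c] ≥ 1 − 1/8 = 7/8 > 0, so some outcome avoids every A_i.

3·p = 1/8 ≈ 0.1250; existence CERTIFIED by the union bound.


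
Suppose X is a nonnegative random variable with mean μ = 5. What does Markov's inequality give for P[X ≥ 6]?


μ = E[X] = 5, a = 6.
Markov: P[X ≥ 6] ≤ μ/a = (5)/6 = 5/6.
Numerically: ≈ 0.83333.
(Since a = 6 > μ = 5.00000, the bound 5/6 is < 1 and informative.)

P[X ≥ 6] ≤ 5/6 ≈ 0.83333.


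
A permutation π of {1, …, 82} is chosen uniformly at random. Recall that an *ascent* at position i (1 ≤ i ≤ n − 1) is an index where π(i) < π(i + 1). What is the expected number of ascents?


Write X = Σ X_I over i = 1, …, 81, with X_I the indicator of one ascent.
There are 81 indicators.
For each fixed i, the pair (π(i), π(i+1)) is a uniformly random ordered pair of distinct values from {1, …, 82}; by symmetry P[π(i) < π(i+1)] = 1/2.
By linearity: E[X] = 81 · (1/2) = (82 − 1) · (1/2) = 81/2 ≈ 40.500.

E[X] = 81/2 = 40.500.


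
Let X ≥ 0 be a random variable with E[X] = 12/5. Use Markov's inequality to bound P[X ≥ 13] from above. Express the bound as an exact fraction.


μ = E[X] = 12/5, a = 13.
Markov: P[X ≥ 13] ≤ μ/a = (12/5)/13 = 12/65.
Numerically: ≈ 0.185.
(Since a = 13 > μ = 2.400, the bound 12/65 is < 1 and informative.)

P[X ≥ 13] ≤ 12/65 ≈ 0.185.


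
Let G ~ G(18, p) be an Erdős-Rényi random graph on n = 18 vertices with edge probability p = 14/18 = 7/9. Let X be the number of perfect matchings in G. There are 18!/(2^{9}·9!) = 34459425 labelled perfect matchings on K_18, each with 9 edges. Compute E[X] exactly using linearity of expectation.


K_18 has 18!/(2^{9}·9!) = 34459425 labelled perfect matchings.
For each such perfect matching H, let X_H = 1 if all 9 edges of H are present in G. Then P[X_H = 1] = p^{9} = (7/9)^{9} = 40353607/387420489.
By linearity: E[X] = Σ_H E[X_H] = 34459425 · p^{9} = 34459425 · 40353607/387420489 = 17167433257975/4782969.
Numerically: E[X] ≈ 3.5893e+06.

E[X] = 34459425 · (7/9)^{9} = 17167433257975/4782969 ≈ 3.5893e+06.


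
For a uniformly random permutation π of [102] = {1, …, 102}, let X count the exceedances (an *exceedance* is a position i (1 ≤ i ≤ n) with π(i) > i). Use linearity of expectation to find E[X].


Write X = Σ_{i=1}^{102} X_i, where X_i = 1_{π(i) > i}.
For each fixed i, π(i) is uniform over {1, …, 102} (marginal of a uniform permutation), so P[π(i) > i] = (n − i)/n. Summing: Σ_{i=1}^{102} (n − i)/n = (0 + 1 + … + 101)/102 = 102(102 − 1)/(2·102) = (102 − 1)/2.
Hence E[X] = Σ_{i=1}^{102} (102 − i)/102 = 101/2 ≈ 50.500.

E[X] = 101/2 = 50.500.


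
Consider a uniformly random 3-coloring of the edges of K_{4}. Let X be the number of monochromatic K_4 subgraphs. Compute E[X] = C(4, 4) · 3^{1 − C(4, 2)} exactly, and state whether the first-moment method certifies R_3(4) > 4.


E[X] = C(4, 4) · 3^{1 − 6} = 1 · 3^{−5} = 1/243.
As a reduced fraction: E[X] = 1/243 ≈ 0.0041152.
Is E[X] < 1? YES.
Since E[X] < 1, there exists a 3-coloring of K_{4} with no monochromatic K_4; hence R_3(4) > 4.

E[X] = 1/243 ≈ 0.0041152; E[X] < 1, so R_3(4) > 4.


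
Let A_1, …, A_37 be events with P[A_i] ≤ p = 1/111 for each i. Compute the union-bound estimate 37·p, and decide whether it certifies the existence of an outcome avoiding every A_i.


Union bound: P[∪_{i=1}^{37} A_i] ≤ Σ_i P[A_i] ≤ 37·p = 37·(1/111) = 1/3.
Numerically: 1/3 ≈ 0.333333.
Is 1/3 < 1? YES.
Since P[∪ A_i] ≤ 1/3 < 1, the complement has P[∩ A_i^c] ≥ 1 − 1/3 = 2/3 > 0, so some outcome avoids every A_i.

37·p = 1/3 ≈ 0.333333; existence CERTIFIED by the union bound.


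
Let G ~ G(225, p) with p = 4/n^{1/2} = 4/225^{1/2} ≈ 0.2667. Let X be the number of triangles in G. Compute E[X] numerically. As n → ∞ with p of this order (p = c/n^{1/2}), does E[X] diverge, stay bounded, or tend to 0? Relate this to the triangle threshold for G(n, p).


Number of potential triangles: C(225, 3) = 1873200.
Each occurs with probability p³ ≈ (0.2667)³ ≈ 1.896296e-02.
By linearity: E[X] = C(225, 3)·p³ ≈ 1873200 · 1.896296e-02 ≈ 35521.4222.
Since α = 1/2 < 1, p = c/n^{1/2} ≫ 1/n is above the triangle threshold p ~ 1/n. Asymptotically E[X] ~ (c³/6)·n^{3(1−α)} = (4³/6)·n^{1.5} → ∞; triangles are abundant w.h.p.

E[X] ≈ 35521.4222; in regime p = Θ(1/n^{1/2}) E[X] diverges (above the triangle threshold p ~ 1/n).


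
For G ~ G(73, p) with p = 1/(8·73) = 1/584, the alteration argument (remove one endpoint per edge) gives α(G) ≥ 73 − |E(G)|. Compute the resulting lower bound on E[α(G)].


E[|E(G)|] = C(73, 2)·p = 2628 · (1/584) = 9/2.
E[α(G)] ≥ n − E[|E(G)|] = 73 − 9/2 = 137/2.
Numerically: ≈ 68.500000.
(This is only a lower bound; the true E[α(G)] may be larger.)

E[α(G)] ≥ 137/2 ≈ 68.500000.


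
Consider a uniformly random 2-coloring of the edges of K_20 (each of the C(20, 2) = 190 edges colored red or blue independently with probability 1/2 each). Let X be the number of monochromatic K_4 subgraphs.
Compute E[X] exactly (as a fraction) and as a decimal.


Let X = Σ_S X_S over the C(20, 4) = 4845 subsets S of size 4, where X_S = 1 if the K_4 on S is monochromatic.
For a fixed S, the K_4 on S has C(4, 2) = 6 edges. P[all 6 edges red] = (1/2)^6, and likewise for blue, so P[monochromatic] = 2·(1/2)^6 = 2^{1 − 6} = 1/32.
Summing: E[X] = C(20, 4) · 2^{1 − 6} = 4845 · 1/32 = 4845/32.
Numerically: E[X] ≈ 151.406.

E[X] = C(20,4)·2^(1−C(4,2)) = 4845/32 ≈ 151.406.


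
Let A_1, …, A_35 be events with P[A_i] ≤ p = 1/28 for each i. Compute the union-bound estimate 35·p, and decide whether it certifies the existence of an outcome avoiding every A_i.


Union bound: P[∪_{i=1}^{35} A_i] ≤ Σ_i P[A_i] ≤ 35·p = 35·(1/28) = 5/4.
Numerically: 5/4 ≈ 1.250.
Is 5/4 < 1? NO.
Since the bound 5/4 is ≥ 1, the union bound is uninformative here; it does NOT by itself certify existence.

35·p = 5/4 ≈ 1.250; existence NOT certified by the union bound.


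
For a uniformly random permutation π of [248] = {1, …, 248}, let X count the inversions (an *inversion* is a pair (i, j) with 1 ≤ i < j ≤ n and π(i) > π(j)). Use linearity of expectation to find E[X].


Write X = Σ X_I over the C(248, 2) = 30628 pairs i < j, with X_I the indicator of one inversion.
There are 30628 indicators.
For each fixed pair i < j, the values π(i) and π(j) are two distinct elements of {1, …, 248} in uniformly random order; by symmetry P[π(i) > π(j)] = 1/2.
By linearity: E[X] = 30628 · (1/2) = C(248, 2) · (1/2) = 30628/2 = 15314 ≈ 15314.000000.

E[X] = 15314 = 15314.000000.


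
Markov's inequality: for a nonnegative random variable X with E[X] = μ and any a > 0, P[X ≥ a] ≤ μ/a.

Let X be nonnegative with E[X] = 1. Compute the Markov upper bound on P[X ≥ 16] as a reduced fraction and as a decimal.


μ = E[X] = 1, a = 16.
Markov: P[X ≥ 16] ≤ μ/a = (1)/16 = 1/16.
Numerically: ≈ 0.062.
(Since a = 16 > μ = 1.000, the bound 1/16 is < 1 and informative.)

P[X ≥ 16] ≤ 1/16 ≈ 0.062.


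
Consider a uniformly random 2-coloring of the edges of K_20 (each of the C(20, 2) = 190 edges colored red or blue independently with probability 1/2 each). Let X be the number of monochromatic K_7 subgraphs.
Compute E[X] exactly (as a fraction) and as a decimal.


Let X = Σ_S X_S over the C(20, 7) = 77520 subsets S of size 7, where X_S = 1 if the K_7 on S is monochromatic.
For a fixed S, the K_7 on S has C(7, 2) = 21 edges. P[all 21 edges red] = (1/2)^21, and likewise for blue, so P[monochromatic] = 2·(1/2)^21 = 2^{1 − 21} = 1/1048576.
By linearity of expectation: E[X] = C(20, 7) · 2^{1 − 21} = 77520 · 1/1048576 = 4845/65536.
Numerically: E[X] ≈ 0.074.

E[X] = C(20,7)·2^(1−C(7,2)) = 4845/65536 ≈ 0.074.


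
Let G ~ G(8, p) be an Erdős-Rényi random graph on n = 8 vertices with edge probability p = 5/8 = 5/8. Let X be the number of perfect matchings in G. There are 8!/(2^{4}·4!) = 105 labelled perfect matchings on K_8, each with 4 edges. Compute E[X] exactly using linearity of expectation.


K_8 has 8!/(2^{4}·4!) = 105 labelled perfect matchings.
For each such perfect matching H, let X_H = 1 if all 4 edges of H are present in G. Then P[X_H = 1] = p^{4} = (5/8)^{4} = 625/4096.
Summing the indicators: E[X] = Σ_H E[X_H] = 105 · p^{4} = 105 · 625/4096 = 65625/4096.
Numerically: E[X] ≈ 16.

E[X] = 105 · (5/8)^{4} = 65625/4096 ≈ 16.


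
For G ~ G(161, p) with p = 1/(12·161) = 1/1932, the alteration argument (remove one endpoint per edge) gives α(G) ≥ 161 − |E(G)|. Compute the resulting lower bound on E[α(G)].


E[|E(G)|] = C(161, 2)·p = 12880 · (1/1932) = 20/3.
E[α(G)] ≥ n − E[|E(G)|] = 161 − 20/3 = 463/3.
Numerically: ≈ 154.33333.
(This is only a lower bound; the true E[α(G)] may be larger.)

E[α(G)] ≥ 463/3 ≈ 154.33333.


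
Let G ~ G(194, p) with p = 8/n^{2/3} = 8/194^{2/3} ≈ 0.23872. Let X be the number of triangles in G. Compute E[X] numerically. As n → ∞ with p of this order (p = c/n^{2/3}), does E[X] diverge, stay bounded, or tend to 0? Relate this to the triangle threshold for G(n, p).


Number of potential triangles: C(194, 3) = 1198144.
Each occurs with probability p³ ≈ (0.23872)³ ≈ 1.3603996e-02.
By linearity: E[X] = C(194, 3)·p³ ≈ 1198144 · 1.3603996e-02 ≈ 16299.54639.
Since α = 2/3 < 1, p = c/n^{2/3} ≫ 1/n is above the triangle threshold p ~ 1/n. Asymptotically E[X] ~ (c³/6)·n^{3(1−α)} = (8³/6)·n^{1} → ∞; triangles are abundant w.h.p.

E[X] ≈ 16299.54639; in regime p = Θ(1/n^{2/3}) E[X] diverges (above the triangle threshold p ~ 1/n).


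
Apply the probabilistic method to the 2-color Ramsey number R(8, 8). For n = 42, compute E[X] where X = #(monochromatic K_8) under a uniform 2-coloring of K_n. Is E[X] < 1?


E[X] = C(42, 8) · 2^{1 − 28} = 118030185 · 2^{−27} = 118030185/134217728.
As a reduced fraction: E[X] = 118030185/134217728 ≈ 0.8793934.
Is E[X] < 1? YES.
Since E[X] < 1, there exists a 2-coloring of K_{42} with no monochromatic K_8; hence R(8, 8) > 42.

E[X] = 118030185/134217728 ≈ 0.8793934; E[X] < 1, so R(8, 8) > 42.


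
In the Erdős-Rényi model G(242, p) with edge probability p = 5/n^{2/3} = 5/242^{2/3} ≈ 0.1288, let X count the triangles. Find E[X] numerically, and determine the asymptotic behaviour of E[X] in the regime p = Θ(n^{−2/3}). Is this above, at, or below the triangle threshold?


Number of potential triangles: C(242, 3) = 2332880.
Each occurs with probability p³ ≈ (0.1288)³ ≈ 2.134417e-03.
By linearity: E[X] = C(242, 3)·p³ ≈ 2332880 · 2.134417e-03 ≈ 4979.3388.
Since α = 2/3 < 1, p = c/n^{2/3} ≫ 1/n is above the triangle threshold p ~ 1/n. Asymptotically E[X] ~ (c³/6)·n^{3(1−α)} = (5³/6)·n^{1} → ∞; triangles are abundant w.h.p.

E[X] ≈ 4979.3388; in regime p = Θ(1/n^{2/3}) E[X] diverges (above the triangle threshold p ~ 1/n).


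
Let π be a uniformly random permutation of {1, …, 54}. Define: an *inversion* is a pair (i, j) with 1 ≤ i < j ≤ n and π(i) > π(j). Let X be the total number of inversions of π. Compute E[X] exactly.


Write X = Σ X_I over the C(54, 2) = 1431 pairs i < j, with X_I the indicator of one inversion.
There are 1431 indicators.
For each fixed pair i < j, the values π(i) and π(j) are two distinct elements of {1, …, 54} in uniformly random order; by symmetry P[π(i) > π(j)] = 1/2.
By linearity: E[X] = 1431 · (1/2) = C(54, 2) · (1/2) = 1431/2 = 1431/2 ≈ 715.500.

E[X] = 1431/2 = 715.500.


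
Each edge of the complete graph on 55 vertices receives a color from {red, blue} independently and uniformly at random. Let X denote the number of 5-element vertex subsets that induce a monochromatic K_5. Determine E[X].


Let X = Σ_S X_S over the C(55, 5) = 3478761 subsets S of size 5, where X_S = 1 if the K_5 on S is monochromatic.
For a fixed S, the K_5 on S has C(5, 2) = 10 edges. P[all 10 edges red] = (1/2)^10, and likewise for blue, so P[monochromatic] = 2·(1/2)^10 = 2^{1 − 10} = 1/512.
By linearity of expectation: E[X] = C(55, 5) · 2^{1 − 10} = 3478761 · 1/512 = 3478761/512.
Numerically: E[X] ≈ 6794.4551.

E[X] = C(55,5)·2^(1−C(5,2)) = 3478761/512 ≈ 6794.4551.


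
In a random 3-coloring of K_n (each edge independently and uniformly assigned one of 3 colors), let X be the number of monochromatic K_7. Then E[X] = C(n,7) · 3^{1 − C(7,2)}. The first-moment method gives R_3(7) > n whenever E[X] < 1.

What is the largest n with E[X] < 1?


We need C(n, 7) · 3^{1 − 21} < 1, i.e. C(n, 7) < 3^{21 − 1} = 3486784401.
Check values of n near the boundary:
  n = 79: C(79, 7) = 2898753715; 2898753715 < 3486784401? YES
  n = 80: C(80, 7) = 3176716400; 3176716400 < 3486784401? YES
  n = 81: C(81, 7) = 3477216600; 3477216600 < 3486784401? YES
  n = 82: C(82, 7) = 3801756816; 3801756816 < 3486784401? NO
  n = 83: C(83, 7) = 4151918628; 4151918628 < 3486784401? NO
  n = 84: C(84, 7) = 4529365776; 4529365776 < 3486784401? NO
The largest n with C(n, 7) < 3486784401 is n = 81 (where E[X] = 42928600/43046721 ≈ 0.997). Hence R_3(7) > 81, i.e. R_3(7) ≥ 82.

Largest n = 81; hence R_3(7) > 81.
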